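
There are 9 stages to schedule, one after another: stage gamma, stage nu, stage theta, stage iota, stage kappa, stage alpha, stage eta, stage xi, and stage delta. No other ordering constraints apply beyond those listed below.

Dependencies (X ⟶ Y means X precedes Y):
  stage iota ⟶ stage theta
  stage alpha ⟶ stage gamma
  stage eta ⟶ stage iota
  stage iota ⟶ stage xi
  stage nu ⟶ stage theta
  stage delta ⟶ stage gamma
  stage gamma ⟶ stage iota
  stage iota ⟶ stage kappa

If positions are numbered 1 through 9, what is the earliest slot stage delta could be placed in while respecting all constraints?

1

Nothing is required before stage delta; it can be the very first stage.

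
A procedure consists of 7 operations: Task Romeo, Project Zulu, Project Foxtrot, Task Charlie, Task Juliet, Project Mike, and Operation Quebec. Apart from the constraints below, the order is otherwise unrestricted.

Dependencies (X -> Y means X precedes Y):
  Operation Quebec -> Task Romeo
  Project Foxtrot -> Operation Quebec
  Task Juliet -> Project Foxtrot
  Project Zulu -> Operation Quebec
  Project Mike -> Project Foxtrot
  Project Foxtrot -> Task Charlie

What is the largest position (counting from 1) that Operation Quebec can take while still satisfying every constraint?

6

Following the constraints forward from Operation Quebec, its only required successor is Task Romeo.
With 1 mandatory successor out of 7 operations total, the latest slot for Operation Quebec is 7−1 = 6, and it's reachable by doing all non-successors before Operation Quebec.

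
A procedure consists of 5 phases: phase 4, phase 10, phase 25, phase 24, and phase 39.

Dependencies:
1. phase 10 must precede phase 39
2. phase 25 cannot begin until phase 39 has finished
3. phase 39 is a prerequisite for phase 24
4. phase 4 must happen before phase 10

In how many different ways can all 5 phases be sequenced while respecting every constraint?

Only phase 4 has no prerequisites, so it must go first.
Systematically extending each partial ordering one phase at a time and counting, there are 2 complete orderings.

2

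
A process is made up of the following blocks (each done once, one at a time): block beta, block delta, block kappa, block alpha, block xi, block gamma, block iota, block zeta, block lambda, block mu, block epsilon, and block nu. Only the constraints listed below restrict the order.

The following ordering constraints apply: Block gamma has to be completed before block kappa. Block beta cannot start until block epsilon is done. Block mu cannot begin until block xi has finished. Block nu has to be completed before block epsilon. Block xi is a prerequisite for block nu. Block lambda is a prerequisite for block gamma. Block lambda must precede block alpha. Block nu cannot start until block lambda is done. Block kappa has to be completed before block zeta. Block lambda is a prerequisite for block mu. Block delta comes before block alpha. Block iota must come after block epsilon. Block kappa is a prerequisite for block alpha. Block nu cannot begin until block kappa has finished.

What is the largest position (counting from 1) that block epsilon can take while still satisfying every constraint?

Following every chain forward from block epsilon, the blocks that must come later are block beta, block iota — 2 of them.
So at least 2 blocks follow block epsilon, putting block epsilon no later than position 10. That position is achievable by scheduling everything else first.

10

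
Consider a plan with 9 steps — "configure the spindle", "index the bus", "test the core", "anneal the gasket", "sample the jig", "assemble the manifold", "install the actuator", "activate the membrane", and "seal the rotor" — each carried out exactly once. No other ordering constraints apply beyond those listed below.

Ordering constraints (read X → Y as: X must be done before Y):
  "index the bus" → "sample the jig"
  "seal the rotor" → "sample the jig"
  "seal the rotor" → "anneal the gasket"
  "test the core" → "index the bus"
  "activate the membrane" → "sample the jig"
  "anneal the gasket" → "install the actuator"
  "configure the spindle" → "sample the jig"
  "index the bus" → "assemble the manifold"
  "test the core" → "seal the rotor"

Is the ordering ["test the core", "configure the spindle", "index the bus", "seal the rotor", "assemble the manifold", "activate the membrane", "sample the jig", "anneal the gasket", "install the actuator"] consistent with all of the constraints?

Every stated constraint is respected: "configure the spindle" sits at position 2, ahead of "sample the jig" at position 7, and each of the other listed pairs likewise has the predecessor earlier in the sequence.

Yes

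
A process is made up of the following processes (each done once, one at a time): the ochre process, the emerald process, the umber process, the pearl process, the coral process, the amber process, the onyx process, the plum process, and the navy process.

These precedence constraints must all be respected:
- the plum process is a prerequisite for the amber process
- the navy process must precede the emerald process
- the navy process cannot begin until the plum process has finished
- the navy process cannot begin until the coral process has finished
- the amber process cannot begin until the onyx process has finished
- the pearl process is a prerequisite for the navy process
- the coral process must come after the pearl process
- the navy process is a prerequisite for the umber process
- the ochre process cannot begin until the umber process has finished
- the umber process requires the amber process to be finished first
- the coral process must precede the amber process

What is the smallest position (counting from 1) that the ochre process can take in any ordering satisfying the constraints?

The processes that are forced before the ochre process, directly or transitively, are the umber process, the pearl process, the coral process, the amber process, the onyx process, the plum process, the navy process. That's 7 processes.
So at minimum 7 processes come before the ochre process, putting the ochre process no earlier than position 8. That position is achievable by scheduling exactly those predecessors first.

8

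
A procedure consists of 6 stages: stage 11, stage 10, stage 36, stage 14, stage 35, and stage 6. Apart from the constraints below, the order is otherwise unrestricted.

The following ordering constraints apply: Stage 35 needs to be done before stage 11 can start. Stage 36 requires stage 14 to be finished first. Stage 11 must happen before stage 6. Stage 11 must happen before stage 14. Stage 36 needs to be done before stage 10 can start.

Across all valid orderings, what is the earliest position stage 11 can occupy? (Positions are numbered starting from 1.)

2

Working backwards through the constraints from stage 11, its only required predecessor is stage 35.
With 1 mandatory predecessor, the earliest stage 11 can sit is position 1+1 = 2, and placing just that one first achieves it.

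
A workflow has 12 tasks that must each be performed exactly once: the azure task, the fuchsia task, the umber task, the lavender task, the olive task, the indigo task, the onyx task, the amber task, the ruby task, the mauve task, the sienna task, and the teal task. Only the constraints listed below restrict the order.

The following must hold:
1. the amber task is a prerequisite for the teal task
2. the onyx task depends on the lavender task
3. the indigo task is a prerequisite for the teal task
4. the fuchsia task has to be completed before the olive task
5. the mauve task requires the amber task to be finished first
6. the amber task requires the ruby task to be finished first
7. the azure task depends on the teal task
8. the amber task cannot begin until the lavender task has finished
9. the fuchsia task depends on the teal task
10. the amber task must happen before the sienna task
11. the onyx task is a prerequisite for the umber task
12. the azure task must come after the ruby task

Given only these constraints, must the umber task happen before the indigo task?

No

No chain of constraints connects the umber task to the indigo task in either direction.
A valid ordering placing the indigo task before the umber task exists, so the answer is no.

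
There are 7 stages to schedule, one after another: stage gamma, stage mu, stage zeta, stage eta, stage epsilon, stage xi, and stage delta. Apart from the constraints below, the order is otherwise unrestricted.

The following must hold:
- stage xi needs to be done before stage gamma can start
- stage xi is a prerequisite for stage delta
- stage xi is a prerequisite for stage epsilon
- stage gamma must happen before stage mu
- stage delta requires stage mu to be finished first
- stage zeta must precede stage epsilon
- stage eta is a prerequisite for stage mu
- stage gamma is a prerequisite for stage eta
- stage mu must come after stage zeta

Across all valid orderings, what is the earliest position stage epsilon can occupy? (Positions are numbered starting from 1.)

3

Every stage that must precede stage epsilon has to come before it. Tracing all chains that end at stage epsilon, those stages are: stage zeta, stage xi — 2 in total.
With 2 mandatory predecessors, the earliest stage epsilon can sit is position 2+1 = 3, and placing just those 2 first achieves it.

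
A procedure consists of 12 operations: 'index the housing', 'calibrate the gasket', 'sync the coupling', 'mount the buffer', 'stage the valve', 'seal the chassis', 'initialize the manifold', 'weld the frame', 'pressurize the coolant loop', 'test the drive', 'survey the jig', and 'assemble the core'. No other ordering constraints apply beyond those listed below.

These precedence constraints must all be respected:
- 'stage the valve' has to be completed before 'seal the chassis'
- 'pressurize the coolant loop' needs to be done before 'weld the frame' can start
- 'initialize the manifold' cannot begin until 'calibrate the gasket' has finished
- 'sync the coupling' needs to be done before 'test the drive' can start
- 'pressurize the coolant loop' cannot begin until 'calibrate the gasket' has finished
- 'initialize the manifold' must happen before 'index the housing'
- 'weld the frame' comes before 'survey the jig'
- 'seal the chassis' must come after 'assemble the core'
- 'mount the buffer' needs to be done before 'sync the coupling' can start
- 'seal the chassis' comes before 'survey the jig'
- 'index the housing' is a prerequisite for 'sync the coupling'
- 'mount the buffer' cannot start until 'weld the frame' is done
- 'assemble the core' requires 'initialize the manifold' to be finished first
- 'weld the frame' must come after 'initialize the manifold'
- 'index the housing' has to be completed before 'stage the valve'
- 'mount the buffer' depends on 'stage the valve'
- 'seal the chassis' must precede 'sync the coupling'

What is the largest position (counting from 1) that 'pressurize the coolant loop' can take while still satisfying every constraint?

7

Following every chain forward from 'pressurize the coolant loop', the operations that must come later are 'sync the coupling', 'mount the buffer', 'weld the frame', 'test the drive', 'survey the jig' — 5 of them.
With 5 mandatory successors out of 12 operations total, the latest slot for 'pressurize the coolant loop' is 12−5 = 7, and it's reachable by doing all non-successors before 'pressurize the coolant loop'.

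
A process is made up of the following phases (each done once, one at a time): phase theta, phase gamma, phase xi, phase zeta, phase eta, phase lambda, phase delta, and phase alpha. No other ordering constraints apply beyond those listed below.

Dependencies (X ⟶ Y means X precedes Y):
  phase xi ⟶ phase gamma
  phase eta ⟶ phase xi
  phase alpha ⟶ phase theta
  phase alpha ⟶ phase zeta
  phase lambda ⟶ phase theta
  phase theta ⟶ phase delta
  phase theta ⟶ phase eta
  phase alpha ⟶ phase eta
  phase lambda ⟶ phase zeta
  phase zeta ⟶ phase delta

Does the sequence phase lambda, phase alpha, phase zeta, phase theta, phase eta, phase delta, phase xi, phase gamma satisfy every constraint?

Yes

Every stated constraint is respected: phase alpha sits at position 2, ahead of phase eta at position 5, and each of the other listed pairs likewise has the predecessor earlier in the sequence.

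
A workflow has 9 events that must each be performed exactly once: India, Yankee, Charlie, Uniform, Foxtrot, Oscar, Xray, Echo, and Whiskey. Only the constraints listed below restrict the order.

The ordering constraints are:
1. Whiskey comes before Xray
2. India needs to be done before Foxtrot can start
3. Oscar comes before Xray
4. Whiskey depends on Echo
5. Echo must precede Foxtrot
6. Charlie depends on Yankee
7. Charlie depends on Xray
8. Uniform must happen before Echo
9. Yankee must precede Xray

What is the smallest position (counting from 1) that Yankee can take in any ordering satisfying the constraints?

1

No constraint forces any other event before Yankee, so it can be placed first.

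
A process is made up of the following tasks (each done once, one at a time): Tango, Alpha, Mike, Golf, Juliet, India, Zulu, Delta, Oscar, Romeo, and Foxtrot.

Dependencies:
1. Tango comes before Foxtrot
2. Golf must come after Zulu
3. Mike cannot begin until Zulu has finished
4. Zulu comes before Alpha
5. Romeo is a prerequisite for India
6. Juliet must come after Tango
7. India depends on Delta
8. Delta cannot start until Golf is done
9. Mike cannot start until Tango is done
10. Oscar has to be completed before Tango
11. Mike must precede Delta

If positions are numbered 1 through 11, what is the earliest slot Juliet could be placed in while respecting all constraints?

Working backwards through the constraints from Juliet, its full set of required predecessors is Tango, Oscar — 2 of them.
So at minimum 2 tasks come before Juliet, putting Juliet no earlier than position 3. That position is achievable by scheduling exactly those predecessors first.

3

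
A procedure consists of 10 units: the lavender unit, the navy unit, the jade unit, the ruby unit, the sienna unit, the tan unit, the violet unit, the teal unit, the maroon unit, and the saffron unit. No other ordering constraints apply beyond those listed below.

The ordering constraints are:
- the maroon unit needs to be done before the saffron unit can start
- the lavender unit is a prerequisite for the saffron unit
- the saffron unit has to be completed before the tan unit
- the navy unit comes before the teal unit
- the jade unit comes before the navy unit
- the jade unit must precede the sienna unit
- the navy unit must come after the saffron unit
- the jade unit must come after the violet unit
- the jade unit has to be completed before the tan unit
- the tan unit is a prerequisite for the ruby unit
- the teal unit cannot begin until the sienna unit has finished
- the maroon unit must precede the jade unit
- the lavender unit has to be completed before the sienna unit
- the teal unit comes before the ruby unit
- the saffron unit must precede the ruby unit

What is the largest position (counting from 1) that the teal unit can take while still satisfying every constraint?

The only unit forced after the teal unit (directly or by a chain) is the ruby unit.
So at least 1 unit follows the teal unit, putting the teal unit no later than position 9. That position is achievable by scheduling everything else first.

9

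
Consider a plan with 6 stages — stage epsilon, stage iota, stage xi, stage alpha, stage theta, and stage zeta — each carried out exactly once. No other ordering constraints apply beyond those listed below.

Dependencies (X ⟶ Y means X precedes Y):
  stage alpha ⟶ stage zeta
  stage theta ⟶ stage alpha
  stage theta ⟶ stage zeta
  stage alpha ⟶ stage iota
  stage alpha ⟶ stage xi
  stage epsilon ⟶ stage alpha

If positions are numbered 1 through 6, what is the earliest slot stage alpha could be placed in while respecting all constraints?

3

Working backwards through the constraints from stage alpha, its full set of required predecessors is stage epsilon, stage theta — 2 of them.
With 2 mandatory predecessors, the earliest stage alpha can sit is position 2+1 = 3, and placing just those 2 first achieves it.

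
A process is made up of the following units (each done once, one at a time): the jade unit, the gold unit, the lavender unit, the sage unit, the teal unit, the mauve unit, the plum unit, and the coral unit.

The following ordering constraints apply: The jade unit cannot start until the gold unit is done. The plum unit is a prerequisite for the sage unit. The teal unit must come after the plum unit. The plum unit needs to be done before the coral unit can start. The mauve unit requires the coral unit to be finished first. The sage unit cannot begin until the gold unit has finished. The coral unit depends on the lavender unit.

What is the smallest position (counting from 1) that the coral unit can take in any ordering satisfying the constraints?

3

Every unit that must precede the coral unit has to come before it. Tracing all chains that end at the coral unit, those units are: the lavender unit, the plum unit — 2 in total.
With 2 mandatory predecessors, the earliest the coral unit can sit is position 2+1 = 3, and placing just those 2 first achieves it.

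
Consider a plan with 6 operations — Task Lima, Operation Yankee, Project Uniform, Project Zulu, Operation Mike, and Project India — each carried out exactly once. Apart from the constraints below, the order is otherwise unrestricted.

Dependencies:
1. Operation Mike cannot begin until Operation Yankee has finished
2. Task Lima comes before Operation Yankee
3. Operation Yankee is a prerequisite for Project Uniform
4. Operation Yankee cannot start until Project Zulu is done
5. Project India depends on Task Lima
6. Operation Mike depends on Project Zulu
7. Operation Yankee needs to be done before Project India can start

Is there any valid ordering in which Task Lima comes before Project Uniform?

Every valid ordering already has Task Lima before Project Uniform (the constraints require it), so in particular at least one does.

Yes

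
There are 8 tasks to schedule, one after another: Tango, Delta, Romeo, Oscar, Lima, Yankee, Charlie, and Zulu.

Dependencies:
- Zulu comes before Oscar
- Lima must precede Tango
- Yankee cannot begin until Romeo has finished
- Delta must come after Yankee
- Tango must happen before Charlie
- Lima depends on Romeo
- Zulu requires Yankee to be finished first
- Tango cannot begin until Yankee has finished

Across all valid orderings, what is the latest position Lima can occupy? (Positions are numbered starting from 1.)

6

Following every chain forward from Lima, the tasks that must come later are Tango, Charlie — 2 of them.
So at least 2 tasks follow Lima, putting Lima no later than position 6. That position is achievable by scheduling everything else first.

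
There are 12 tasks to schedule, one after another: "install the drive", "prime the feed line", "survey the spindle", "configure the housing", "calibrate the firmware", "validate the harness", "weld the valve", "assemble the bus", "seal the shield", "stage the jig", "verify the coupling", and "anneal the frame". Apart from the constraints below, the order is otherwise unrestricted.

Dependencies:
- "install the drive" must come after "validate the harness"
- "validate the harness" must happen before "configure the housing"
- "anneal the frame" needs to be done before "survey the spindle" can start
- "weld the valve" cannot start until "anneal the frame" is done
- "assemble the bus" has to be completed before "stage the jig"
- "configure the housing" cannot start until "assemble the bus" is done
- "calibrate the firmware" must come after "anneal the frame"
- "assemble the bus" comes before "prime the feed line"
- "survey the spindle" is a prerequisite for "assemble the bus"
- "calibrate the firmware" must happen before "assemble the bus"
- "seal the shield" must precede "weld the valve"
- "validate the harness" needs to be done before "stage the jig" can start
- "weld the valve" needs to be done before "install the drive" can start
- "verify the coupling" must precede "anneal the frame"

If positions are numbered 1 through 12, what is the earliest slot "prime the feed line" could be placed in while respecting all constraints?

Every task that must precede "prime the feed line" has to come before it. Tracing all chains that end at "prime the feed line", those tasks are: "survey the spindle", "calibrate the firmware", "assemble the bus", "verify the coupling", "anneal the frame" — 5 in total.
So at minimum 5 tasks come before "prime the feed line", putting "prime the feed line" no earlier than position 6. That position is achievable by scheduling exactly those predecessors first.

6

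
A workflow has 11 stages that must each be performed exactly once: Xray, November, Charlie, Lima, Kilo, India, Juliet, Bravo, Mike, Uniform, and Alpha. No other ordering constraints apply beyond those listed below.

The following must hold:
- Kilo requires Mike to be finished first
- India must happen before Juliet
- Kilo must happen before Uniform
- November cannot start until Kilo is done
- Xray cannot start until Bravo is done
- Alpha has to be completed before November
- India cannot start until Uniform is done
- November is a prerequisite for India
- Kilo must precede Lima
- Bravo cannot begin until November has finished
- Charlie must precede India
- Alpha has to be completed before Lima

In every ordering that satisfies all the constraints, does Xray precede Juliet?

No

Xray and Juliet are not related by any chain of constraints.
There exist valid orderings with Juliet before Xray, so Xray is not required to come first.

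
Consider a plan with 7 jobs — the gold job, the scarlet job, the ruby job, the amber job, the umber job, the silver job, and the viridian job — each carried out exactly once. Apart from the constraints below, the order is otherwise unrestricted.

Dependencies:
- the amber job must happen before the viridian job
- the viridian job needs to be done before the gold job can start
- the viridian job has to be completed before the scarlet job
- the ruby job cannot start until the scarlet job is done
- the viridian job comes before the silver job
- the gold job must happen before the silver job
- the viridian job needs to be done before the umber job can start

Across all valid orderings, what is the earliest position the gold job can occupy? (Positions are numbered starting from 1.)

3

Every job that must precede the gold job has to come before it. Tracing all chains that end at the gold job, those jobs are: the amber job, the viridian job — 2 in total.
With 2 mandatory predecessors, the earliest the gold job can sit is position 2+1 = 3, and placing just those 2 first achieves it.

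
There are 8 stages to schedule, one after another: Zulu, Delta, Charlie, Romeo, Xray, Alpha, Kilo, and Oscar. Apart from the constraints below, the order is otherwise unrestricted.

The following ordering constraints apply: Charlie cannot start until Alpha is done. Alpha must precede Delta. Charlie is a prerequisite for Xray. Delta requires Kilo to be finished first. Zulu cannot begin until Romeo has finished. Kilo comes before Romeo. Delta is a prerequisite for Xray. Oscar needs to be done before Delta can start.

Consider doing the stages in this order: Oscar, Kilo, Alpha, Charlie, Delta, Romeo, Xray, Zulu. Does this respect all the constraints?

Going through the constraints one by one, each required predecessor appears earlier in the sequence than its dependent — e.g. Kilo (position 2) is before Romeo (position 6), as required.

Yes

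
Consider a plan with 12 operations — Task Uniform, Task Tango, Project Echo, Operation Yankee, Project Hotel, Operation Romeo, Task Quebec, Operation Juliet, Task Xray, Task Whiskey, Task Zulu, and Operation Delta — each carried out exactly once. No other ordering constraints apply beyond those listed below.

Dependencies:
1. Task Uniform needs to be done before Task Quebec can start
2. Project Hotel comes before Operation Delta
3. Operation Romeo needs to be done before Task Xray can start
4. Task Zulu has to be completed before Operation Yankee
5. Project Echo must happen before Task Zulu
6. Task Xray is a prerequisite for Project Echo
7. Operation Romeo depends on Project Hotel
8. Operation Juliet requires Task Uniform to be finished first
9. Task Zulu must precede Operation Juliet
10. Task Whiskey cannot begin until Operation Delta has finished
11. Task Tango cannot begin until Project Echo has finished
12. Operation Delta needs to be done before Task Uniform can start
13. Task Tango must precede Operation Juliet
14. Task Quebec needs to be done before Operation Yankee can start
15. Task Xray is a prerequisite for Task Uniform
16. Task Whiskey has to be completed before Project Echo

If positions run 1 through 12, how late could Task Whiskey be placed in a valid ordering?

7

Every operation that must follow Task Whiskey has to come after it. Tracing all chains starting from Task Whiskey, those operations are: Task Tango, Project Echo, Operation Yankee, Operation Juliet, Task Zulu — 5 in total.
With 5 mandatory successors out of 12 operations total, the latest slot for Task Whiskey is 12−5 = 7, and it's reachable by doing all non-successors before Task Whiskey.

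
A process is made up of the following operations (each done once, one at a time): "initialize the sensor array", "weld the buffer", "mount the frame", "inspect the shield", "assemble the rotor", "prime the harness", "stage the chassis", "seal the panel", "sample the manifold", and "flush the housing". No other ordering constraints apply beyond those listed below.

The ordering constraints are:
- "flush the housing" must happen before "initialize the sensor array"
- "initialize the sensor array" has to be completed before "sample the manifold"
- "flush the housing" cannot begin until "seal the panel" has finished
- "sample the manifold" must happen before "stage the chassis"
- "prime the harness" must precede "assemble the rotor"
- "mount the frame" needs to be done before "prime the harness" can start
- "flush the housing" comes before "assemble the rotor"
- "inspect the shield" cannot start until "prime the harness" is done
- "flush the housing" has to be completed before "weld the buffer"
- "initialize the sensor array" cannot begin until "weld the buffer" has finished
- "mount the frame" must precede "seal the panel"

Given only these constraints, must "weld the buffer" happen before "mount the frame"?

No

In fact the dependencies run the other way: "mount the frame" → "seal the panel" → "flush the housing" → "weld the buffer".
So "weld the buffer" does not have to come before "mount the frame" — it cannot.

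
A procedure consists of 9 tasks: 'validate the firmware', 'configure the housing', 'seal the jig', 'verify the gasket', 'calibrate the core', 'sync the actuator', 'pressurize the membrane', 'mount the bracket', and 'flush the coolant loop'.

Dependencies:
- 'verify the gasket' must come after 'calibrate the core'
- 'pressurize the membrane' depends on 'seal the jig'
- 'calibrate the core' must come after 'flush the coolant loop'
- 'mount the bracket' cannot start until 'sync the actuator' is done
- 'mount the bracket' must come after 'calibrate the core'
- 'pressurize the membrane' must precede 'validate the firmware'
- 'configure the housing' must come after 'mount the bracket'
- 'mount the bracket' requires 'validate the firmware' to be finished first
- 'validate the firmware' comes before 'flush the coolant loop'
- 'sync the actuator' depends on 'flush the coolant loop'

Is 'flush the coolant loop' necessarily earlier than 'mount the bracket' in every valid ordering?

Following the dependencies: 'flush the coolant loop' → 'calibrate the core' → 'mount the bracket'.
Hence 'flush the coolant loop' necessarily comes before 'mount the bracket'.

Yes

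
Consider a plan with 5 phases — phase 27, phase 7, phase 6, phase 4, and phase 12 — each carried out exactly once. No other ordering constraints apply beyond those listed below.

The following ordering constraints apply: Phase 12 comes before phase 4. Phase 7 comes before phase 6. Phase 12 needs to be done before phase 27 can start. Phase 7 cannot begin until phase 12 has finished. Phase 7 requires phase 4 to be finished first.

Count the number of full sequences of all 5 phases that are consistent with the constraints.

4

Phase 12 is the only phase with nothing required before it, so every ordering starts there.
Enumerating by repeatedly choosing an available phase (one whose prerequisites are all placed) gives 4 distinct complete orderings.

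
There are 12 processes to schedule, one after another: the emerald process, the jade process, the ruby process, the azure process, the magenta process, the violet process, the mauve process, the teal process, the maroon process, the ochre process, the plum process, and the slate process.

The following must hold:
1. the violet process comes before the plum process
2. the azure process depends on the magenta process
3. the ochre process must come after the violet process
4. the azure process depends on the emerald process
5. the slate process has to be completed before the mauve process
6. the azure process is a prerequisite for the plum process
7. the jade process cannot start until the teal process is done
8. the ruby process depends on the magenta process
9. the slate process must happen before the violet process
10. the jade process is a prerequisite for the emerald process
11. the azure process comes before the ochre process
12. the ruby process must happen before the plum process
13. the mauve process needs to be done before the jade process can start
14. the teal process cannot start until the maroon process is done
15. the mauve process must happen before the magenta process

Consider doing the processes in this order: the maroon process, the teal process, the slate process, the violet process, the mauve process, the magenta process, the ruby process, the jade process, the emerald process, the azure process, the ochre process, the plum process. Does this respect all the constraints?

Going through the constraints one by one, each required predecessor appears earlier in the sequence than its dependent — e.g. the violet process (position 4) is before the plum process (position 12), as required.

Yes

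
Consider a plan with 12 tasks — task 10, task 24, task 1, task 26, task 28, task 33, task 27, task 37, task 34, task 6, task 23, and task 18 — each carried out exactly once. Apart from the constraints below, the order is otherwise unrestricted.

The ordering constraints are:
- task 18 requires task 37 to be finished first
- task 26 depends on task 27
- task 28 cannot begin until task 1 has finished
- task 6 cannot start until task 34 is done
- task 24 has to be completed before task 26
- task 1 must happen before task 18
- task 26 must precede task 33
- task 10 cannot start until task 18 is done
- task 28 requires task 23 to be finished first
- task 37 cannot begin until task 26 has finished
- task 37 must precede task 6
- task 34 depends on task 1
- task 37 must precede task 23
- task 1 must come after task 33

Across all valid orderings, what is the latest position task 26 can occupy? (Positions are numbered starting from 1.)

Every task that must follow task 26 has to come after it. Tracing all chains starting from task 26, those tasks are: task 10, task 1, task 28, task 33, task 37, task 34, task 6, task 23, task 18 — 9 in total.
So at least 9 tasks follow task 26, putting task 26 no later than position 3. That position is achievable by scheduling everything else first.

3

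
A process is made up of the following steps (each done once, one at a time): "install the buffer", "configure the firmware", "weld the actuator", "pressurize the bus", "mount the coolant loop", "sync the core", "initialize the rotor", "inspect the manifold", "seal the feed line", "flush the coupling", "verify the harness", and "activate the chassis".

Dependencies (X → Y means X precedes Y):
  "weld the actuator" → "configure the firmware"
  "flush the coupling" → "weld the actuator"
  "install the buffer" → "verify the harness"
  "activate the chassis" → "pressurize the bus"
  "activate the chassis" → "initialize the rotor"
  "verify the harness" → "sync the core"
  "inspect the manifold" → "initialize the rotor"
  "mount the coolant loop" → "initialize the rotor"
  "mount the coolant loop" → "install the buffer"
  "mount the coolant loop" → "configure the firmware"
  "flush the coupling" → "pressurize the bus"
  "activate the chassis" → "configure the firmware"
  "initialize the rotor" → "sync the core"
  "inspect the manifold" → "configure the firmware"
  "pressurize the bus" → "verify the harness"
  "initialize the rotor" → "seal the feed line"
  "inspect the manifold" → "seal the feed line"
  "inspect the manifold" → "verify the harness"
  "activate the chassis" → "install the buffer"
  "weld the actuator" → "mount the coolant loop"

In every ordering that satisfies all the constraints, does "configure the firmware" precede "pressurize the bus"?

Nothing in the constraints links "configure the firmware" and "pressurize the bus"; they are unordered relative to each other.
A valid ordering placing "pressurize the bus" before "configure the firmware" exists, so the answer is no.

No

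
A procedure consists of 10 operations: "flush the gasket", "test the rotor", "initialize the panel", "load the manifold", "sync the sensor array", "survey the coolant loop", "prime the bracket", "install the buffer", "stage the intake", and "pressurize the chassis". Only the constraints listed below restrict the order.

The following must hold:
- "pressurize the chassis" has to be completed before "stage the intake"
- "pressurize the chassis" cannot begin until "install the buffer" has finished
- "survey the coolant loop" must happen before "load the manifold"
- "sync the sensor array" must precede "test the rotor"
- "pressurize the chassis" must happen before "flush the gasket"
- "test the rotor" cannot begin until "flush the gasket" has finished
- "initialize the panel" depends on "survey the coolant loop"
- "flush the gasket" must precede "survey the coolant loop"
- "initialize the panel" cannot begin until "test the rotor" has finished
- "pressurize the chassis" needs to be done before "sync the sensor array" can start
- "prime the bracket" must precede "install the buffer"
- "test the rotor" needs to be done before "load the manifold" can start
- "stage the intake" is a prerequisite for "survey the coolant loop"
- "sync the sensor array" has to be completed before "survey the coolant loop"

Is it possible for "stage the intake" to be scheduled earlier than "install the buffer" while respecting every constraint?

No

There is a dependency chain "install the buffer" → "pressurize the chassis" → "stage the intake", so "stage the intake" always comes after "install the buffer".
So no valid ordering can have "stage the intake" before "install the buffer".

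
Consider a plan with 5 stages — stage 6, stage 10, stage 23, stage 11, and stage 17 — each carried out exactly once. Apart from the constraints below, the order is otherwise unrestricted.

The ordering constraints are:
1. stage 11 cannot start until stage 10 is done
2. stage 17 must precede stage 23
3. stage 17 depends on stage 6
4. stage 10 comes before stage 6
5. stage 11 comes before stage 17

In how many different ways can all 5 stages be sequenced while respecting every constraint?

Only stage 10 has no prerequisites, so it must go first.
Counting all ways to extend the partial order to a total order gives 2.

2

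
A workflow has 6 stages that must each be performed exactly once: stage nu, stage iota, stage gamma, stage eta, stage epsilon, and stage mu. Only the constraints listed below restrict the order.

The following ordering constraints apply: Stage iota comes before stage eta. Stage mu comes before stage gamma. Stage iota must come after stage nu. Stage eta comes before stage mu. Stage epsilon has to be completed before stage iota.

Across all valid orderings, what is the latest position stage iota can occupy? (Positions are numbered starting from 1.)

Following every chain forward from stage iota, the stages that must come later are stage gamma, stage eta, stage mu — 3 of them.
With 3 mandatory successors out of 6 stages total, the latest slot for stage iota is 6−3 = 3, and it's reachable by doing all non-successors before stage iota.

3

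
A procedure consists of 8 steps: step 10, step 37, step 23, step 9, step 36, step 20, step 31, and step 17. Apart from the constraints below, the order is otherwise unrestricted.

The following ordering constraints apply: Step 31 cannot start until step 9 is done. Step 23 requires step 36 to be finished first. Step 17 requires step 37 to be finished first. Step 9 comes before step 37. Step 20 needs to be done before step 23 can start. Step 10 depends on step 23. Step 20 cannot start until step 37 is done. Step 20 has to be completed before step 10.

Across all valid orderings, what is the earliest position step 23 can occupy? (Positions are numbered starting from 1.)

Working backwards through the constraints from step 23, its full set of required predecessors is step 37, step 9, step 36, step 20 — 4 of them.
So at minimum 4 steps come before step 23, putting step 23 no earlier than position 5. That position is achievable by scheduling exactly those predecessors first.

5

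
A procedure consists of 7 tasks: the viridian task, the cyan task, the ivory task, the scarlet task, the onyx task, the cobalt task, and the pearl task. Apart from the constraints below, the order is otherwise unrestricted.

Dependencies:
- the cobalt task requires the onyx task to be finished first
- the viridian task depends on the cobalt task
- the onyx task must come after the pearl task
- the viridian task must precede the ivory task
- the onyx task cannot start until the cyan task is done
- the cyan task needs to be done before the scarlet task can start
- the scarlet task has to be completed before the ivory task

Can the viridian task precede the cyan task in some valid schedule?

No

The constraints give a chain the cyan task → the onyx task → the cobalt task → the viridian task, which forces the cyan task before the viridian task.
So no valid ordering can have the viridian task before the cyan task.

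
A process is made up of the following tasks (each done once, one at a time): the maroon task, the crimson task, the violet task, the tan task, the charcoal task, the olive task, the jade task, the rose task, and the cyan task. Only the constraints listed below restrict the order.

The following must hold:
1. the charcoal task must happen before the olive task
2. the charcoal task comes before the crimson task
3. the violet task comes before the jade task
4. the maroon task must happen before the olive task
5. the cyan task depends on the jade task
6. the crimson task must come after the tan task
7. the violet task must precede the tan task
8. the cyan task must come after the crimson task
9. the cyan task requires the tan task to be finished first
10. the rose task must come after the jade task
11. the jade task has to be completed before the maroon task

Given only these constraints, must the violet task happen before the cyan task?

Yes

There is a constraint chain the violet task → the tan task → the cyan task.
Hence the violet task necessarily comes before the cyan task.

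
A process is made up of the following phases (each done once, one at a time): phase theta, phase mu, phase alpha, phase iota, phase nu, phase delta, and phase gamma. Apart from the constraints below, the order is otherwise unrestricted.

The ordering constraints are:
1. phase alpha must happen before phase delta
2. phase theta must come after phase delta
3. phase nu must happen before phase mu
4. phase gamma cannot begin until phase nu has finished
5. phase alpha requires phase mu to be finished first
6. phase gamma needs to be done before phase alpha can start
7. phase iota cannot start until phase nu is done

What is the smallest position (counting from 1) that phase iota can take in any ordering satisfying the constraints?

2

Working backwards through the constraints from phase iota, its only required predecessor is phase nu.
So at minimum 1 phase comes before phase iota, putting phase iota no earlier than position 2. That position is achievable by scheduling exactly that predecessor first.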